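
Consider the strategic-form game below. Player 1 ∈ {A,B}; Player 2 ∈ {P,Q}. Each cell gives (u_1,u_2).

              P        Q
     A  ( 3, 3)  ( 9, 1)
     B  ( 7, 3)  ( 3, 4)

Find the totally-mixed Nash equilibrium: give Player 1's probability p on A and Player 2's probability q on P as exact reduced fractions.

(p,q) = (1/3, 3/5)

P1 indiff ⇒ q·3+(1-q)·9 = q·7+(1-q)·3 ⇒ q(-4) = (1-q)(-6) ⇒ q = 3/5
P2 indiff ⇒ p·3+(1-p)·3 = p·1+(1-p)·4 ⇒ p(2) = (1-p)(1) ⇒ p = 1/3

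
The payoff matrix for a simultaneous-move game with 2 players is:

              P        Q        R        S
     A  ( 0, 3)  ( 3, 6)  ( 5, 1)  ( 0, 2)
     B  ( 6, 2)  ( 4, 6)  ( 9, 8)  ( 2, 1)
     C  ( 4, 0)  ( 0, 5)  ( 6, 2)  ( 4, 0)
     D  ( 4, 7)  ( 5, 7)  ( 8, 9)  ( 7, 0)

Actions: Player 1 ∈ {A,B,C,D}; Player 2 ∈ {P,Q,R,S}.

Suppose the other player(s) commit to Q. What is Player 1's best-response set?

BR_1 = {D}

u_1(A vs Q) = 3
u_1(B vs Q) = 4
u_1(C vs Q) = 0
u_1(D vs Q) = 5
max payoff 5 at {D}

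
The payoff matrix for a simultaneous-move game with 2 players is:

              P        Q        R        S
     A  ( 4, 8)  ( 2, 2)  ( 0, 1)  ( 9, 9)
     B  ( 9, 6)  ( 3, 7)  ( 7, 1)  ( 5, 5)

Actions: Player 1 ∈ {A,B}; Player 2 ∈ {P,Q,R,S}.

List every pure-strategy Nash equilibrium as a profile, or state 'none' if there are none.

(A,P): not NE [P1→B gives 9>4; P2→S gives 9>8]
(A,Q): not NE [P1→B gives 3>2; P2→S gives 9>2]
(A,R): not NE [P1→B gives 7>0; P2→S gives 9>1]
(A,S): NE
(B,P): not NE [P2→Q gives 7>6]
(B,Q): NE
(B,R): not NE [P2→Q gives 7>1]
(B,S): not NE [P1→A gives 9>5; P2→Q gives 7>5]

Nash profiles: (A,S), (B,Q)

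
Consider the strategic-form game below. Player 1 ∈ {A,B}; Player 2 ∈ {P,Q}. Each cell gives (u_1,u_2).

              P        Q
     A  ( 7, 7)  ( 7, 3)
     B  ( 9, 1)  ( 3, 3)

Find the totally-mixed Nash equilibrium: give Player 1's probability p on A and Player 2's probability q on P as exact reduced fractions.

P1 indiff ⇒ q·7+(1-q)·7 = q·9+(1-q)·3 ⇒ q(-2) = (1-q)(-4) ⇒ q = 2/3
P2 indiff ⇒ p·7+(1-p)·1 = p·3+(1-p)·3 ⇒ p(4) = (1-p)(2) ⇒ p = 1/3

(p,q) = (1/3, 2/3)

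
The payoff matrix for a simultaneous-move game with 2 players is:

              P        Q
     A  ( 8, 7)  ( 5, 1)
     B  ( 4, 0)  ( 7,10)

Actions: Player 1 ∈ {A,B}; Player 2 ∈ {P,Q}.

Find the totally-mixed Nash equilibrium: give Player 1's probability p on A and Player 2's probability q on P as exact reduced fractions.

P1 mixes 5/8 on A; P2 mixes 1/3 on P

P1 indiff ⇒ q·8+(1-q)·5 = q·4+(1-q)·7 ⇒ q(4) = (1-q)(2) ⇒ q = 1/3
P2 indiff ⇒ p·7+(1-p)·0 = p·1+(1-p)·10 ⇒ p(6) = (1-p)(10) ⇒ p = 5/8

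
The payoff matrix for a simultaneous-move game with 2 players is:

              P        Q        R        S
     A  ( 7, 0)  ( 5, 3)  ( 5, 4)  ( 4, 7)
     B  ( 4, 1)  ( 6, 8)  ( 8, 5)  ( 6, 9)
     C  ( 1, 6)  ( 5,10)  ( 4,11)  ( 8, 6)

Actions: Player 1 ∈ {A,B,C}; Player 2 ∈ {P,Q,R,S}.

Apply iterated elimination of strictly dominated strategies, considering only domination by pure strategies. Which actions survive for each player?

Survivors P1:{B,C} P2:{Q,R,S}

P2 drop P (Q beats it: A:3>0 B:8>1 C:10>6)
P1 drop A (B beats it: Q:6>5 R:8>5 S:6>4)
P1→{B,C} P2→{Q,R,S}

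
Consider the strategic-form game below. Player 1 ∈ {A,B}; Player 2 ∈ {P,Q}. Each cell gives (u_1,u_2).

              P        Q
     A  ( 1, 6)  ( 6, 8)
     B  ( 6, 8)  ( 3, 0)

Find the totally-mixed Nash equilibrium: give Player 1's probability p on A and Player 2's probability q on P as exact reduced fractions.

P1 indiff ⇒ q·1+(1-q)·6 = q·6+(1-q)·3 ⇒ q(-5) = (1-q)(-3) ⇒ q = 3/8
P2 indiff ⇒ p·6+(1-p)·8 = p·8+(1-p)·0 ⇒ p(-2) = (1-p)(-8) ⇒ p = 4/5

P1 mixes 4/5 on A; P2 mixes 3/8 on P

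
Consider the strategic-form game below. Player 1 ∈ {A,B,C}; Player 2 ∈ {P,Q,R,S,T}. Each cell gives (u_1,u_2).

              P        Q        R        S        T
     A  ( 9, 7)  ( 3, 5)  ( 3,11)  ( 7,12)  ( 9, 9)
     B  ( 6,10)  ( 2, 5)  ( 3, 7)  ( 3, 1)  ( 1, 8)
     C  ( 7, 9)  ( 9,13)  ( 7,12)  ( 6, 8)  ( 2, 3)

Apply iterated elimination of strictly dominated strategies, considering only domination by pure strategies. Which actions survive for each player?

P1 drop B (C beats it: P:7>6 Q:9>2 R:7>3 S:6>3 T:2>1)
P2 drop P (R beats it: A:11>7 C:12>9)
P2 drop T (R beats it: A:11>9 C:12>3)
P1→{A,C} P2→{Q,R,S}

Remaining: P1:{A,C} P2:{Q,R,S}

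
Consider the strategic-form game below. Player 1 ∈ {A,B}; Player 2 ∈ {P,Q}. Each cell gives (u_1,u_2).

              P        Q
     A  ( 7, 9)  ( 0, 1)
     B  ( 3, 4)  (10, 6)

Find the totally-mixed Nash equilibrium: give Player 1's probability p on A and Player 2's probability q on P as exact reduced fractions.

P1 mixes 1/5 on A; P2 mixes 5/7 on P

P1 indiff ⇒ q·7+(1-q)·0 = q·3+(1-q)·10 ⇒ q(4) = (1-q)(10) ⇒ q = 5/7
P2 indiff ⇒ p·9+(1-p)·4 = p·1+(1-p)·6 ⇒ p(8) = (1-p)(2) ⇒ p = 1/5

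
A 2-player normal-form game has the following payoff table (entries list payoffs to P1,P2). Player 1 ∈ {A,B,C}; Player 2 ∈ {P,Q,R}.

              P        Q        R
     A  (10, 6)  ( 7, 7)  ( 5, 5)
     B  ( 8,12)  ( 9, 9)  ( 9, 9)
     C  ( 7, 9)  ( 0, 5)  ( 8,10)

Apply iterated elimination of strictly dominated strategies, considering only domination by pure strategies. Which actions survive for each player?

P1 drop C (B beats it: P:8>7 Q:9>0 R:9>8)
P2 drop R (P beats it: A:6>5 B:12>9)
P1→{A,B} P2→{P,Q}

IESDS → P1:{A,B} P2:{P,Q}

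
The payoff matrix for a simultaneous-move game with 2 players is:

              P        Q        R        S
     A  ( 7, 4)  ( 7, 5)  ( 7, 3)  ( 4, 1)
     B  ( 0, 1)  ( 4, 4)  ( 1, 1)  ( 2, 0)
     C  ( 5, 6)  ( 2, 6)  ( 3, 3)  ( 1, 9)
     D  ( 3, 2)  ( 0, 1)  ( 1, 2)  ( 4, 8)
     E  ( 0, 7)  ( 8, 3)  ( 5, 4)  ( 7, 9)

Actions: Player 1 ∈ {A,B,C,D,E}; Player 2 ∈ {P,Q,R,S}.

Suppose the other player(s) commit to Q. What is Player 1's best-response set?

argmax u_1 = {E}

u_1(A vs Q) = 7
u_1(B vs Q) = 4
u_1(C vs Q) = 2
u_1(D vs Q) = 0
u_1(E vs Q) = 8
max payoff 8 at {E}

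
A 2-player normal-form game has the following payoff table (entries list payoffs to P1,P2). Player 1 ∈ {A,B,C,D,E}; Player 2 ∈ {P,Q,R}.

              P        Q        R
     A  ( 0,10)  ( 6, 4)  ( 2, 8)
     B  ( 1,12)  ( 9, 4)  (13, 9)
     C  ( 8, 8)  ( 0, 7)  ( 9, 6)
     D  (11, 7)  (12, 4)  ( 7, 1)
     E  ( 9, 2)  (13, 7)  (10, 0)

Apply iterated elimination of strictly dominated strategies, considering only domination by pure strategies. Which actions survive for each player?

P1 drop A (B beats it: P:1>0 Q:9>6 R:13>2)
P1 drop C (E beats it: P:9>8 Q:13>0 R:10>9)
P2 drop R (P beats it: B:12>9 D:7>1 E:2>0)
P1 drop B (D beats it: P:11>1 Q:12>9)
P1→{D,E} P2→{P,Q}

Remaining: P1:{D,E} P2:{P,Q}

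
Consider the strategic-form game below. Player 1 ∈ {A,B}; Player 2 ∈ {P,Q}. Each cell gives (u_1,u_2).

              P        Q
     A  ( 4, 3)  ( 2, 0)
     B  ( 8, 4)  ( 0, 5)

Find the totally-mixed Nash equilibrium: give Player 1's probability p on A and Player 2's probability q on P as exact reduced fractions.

P1 indiff ⇒ q·4+(1-q)·2 = q·8+(1-q)·0 ⇒ q(-4) = (1-q)(-2) ⇒ q = 1/3
P2 indiff ⇒ p·3+(1-p)·4 = p·0+(1-p)·5 ⇒ p(3) = (1-p)(1) ⇒ p = 1/4

p=1/4, q=1/3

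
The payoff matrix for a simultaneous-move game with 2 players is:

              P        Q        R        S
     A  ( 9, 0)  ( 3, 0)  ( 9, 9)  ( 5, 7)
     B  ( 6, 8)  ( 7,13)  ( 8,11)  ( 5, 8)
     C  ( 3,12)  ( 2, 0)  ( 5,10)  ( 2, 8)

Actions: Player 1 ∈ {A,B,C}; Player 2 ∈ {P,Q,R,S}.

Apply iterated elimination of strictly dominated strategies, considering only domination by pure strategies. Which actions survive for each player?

Survivors P1:{A,B} P2:{Q,R}

P1 drop C (A beats it: P:9>3 Q:3>2 R:9>5 S:5>2)
P2 drop P (R beats it: A:9>0 B:11>8)
P2 drop S (R beats it: A:9>7 B:11>8)
P1→{A,B} P2→{Q,R}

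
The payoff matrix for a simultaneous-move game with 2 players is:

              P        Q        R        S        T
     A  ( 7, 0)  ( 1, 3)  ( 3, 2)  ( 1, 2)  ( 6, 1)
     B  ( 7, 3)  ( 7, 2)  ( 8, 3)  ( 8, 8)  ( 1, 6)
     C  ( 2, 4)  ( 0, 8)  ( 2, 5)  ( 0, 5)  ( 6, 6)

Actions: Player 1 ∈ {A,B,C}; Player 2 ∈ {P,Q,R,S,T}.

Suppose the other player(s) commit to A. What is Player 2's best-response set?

u_2(P vs A) = 0
u_2(Q vs A) = 3
u_2(R vs A) = 2
u_2(S vs A) = 2
u_2(T vs A) = 1
max payoff 3 at {Q}

BR_2 = {Q}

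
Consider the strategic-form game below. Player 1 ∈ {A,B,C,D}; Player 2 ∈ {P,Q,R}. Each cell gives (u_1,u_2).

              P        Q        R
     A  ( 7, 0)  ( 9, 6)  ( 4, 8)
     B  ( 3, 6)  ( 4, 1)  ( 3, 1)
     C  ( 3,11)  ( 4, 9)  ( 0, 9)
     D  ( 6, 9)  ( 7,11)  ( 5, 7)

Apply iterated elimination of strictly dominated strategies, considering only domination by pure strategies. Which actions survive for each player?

P1 drop B (A beats it: P:7>3 Q:9>4 R:4>3)
P1 drop C (A beats it: P:7>3 Q:9>4 R:4>0)
P2 drop P (Q beats it: A:6>0 D:11>9)
P1→{A,D} P2→{Q,R}

IESDS → P1:{A,D} P2:{Q,R}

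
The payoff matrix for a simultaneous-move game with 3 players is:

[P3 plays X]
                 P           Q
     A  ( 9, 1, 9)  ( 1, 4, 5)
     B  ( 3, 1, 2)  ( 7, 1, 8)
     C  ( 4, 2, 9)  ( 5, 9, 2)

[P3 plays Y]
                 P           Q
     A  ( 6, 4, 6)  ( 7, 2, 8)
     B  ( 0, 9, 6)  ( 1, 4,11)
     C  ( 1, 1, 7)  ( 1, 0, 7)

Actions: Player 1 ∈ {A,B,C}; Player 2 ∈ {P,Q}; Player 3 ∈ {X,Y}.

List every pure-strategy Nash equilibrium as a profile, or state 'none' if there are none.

PSNE: ∅

(A,P,X): not NE [P2→Q gives 4>1]
(A,P,Y): not NE [P3→X gives 9>6]
(A,Q,X): not NE [P1→B gives 7>1; P3→Y gives 8>5]
(A,Q,Y): not NE [P2→P gives 4>2]
(B,P,X): not NE [P1→A gives 9>3; P3→Y gives 6>2]
(B,P,Y): not NE [P1→A gives 6>0]
(B,Q,X): not NE [P3→Y gives 11>8]
(B,Q,Y): not NE [P1→A gives 7>1; P2→P gives 9>4]
(C,P,X): not NE [P1→A gives 9>4; P2→Q gives 9>2]
(C,P,Y): not NE [P1→A gives 6>1; P3→X gives 9>7]
(C,Q,X): not NE [P1→B gives 7>5; P3→Y gives 7>2]
(C,Q,Y): not NE [P1→A gives 7>1; P2→P gives 1>0]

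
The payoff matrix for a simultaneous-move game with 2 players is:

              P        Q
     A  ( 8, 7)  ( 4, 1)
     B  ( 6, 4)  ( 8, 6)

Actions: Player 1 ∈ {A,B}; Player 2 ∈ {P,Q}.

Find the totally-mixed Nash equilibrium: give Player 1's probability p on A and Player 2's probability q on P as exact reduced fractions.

P1 indiff ⇒ q·8+(1-q)·4 = q·6+(1-q)·8 ⇒ q(2) = (1-q)(4) ⇒ q = 2/3
P2 indiff ⇒ p·7+(1-p)·4 = p·1+(1-p)·6 ⇒ p(6) = (1-p)(2) ⇒ p = 1/4

P1 mixes 1/4 on A; P2 mixes 2/3 on P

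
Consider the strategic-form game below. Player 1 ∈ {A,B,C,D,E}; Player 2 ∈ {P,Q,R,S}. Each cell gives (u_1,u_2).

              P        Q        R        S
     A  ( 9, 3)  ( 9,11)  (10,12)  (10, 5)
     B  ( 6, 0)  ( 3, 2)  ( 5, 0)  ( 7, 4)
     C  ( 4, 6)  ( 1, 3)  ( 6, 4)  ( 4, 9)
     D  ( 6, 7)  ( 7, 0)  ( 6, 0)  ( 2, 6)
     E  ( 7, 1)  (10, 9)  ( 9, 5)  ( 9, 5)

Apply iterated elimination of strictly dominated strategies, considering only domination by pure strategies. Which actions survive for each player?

Survivors P1:{A,E} P2:{Q,R}

P1 drop B (A beats it: P:9>6 Q:9>3 R:10>5 S:10>7)
P1 drop C (A beats it: P:9>4 Q:9>1 R:10>6 S:10>4)
P1 drop D (A beats it: P:9>6 Q:9>7 R:10>6 S:10>2)
P2 drop P (Q beats it: A:11>3 E:9>1)
P2 drop S (Q beats it: A:11>5 E:9>5)
P1→{A,E} P2→{Q,R}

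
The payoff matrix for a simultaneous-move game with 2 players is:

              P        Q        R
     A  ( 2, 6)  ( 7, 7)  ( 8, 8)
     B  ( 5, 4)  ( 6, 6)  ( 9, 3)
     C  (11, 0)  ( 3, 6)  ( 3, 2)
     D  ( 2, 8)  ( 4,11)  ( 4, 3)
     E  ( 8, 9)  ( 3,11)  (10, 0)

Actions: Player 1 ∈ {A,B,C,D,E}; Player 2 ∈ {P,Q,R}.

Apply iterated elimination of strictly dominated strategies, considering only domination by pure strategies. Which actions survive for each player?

P1 drop D (B beats it: P:5>2 Q:6>4 R:9>4)
P2 drop P (Q beats it: A:7>6 B:6>4 C:6>0 E:11>9)
P1 drop C (A beats it: Q:7>3 R:8>3)
P1→{A,B,E} P2→{Q,R}

IESDS → P1:{A,B,E} P2:{Q,R}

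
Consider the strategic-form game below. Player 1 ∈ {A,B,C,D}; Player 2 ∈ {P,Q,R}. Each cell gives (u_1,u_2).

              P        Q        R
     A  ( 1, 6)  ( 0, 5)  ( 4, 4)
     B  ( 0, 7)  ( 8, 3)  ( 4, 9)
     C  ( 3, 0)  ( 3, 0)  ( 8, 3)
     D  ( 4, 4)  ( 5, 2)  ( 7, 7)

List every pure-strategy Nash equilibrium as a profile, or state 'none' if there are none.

Nash profiles: (C,R)

(A,P): not NE [P1→D gives 4>1]
(A,Q): not NE [P1→B gives 8>0; P2→P gives 6>5]
(A,R): not NE [P1→C gives 8>4; P2→P gives 6>4]
(B,P): not NE [P1→D gives 4>0; P2→R gives 9>7]
(B,Q): not NE [P2→R gives 9>3]
(B,R): not NE [P1→C gives 8>4]
(C,P): not NE [P1→D gives 4>3; P2→R gives 3>0]
(C,Q): not NE [P1→B gives 8>3; P2→R gives 3>0]
(C,R): NE
(D,P): not NE [P2→R gives 7>4]
(D,Q): not NE [P1→B gives 8>5; P2→R gives 7>2]
(D,R): not NE [P1→C gives 8>7]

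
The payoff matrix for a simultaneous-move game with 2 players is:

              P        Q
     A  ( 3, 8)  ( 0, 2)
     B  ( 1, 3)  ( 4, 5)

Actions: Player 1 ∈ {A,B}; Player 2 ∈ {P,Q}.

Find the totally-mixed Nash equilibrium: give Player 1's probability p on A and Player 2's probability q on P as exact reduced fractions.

P1 indiff ⇒ q·3+(1-q)·0 = q·1+(1-q)·4 ⇒ q(2) = (1-q)(4) ⇒ q = 2/3
P2 indiff ⇒ p·8+(1-p)·3 = p·2+(1-p)·5 ⇒ p(6) = (1-p)(2) ⇒ p = 1/4

p=1/4, q=2/3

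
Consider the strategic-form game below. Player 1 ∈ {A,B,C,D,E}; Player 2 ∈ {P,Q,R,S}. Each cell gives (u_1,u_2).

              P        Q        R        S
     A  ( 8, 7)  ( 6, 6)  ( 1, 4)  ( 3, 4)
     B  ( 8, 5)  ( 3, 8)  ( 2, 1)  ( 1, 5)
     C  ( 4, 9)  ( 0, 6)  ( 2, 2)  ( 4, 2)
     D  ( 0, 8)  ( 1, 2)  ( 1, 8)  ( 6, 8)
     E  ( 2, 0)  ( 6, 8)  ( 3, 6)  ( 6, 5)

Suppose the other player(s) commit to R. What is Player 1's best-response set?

P1 best: {E}

u_1(A vs R) = 1
u_1(B vs R) = 2
u_1(C vs R) = 2
u_1(D vs R) = 1
u_1(E vs R) = 3
max payoff 3 at {E}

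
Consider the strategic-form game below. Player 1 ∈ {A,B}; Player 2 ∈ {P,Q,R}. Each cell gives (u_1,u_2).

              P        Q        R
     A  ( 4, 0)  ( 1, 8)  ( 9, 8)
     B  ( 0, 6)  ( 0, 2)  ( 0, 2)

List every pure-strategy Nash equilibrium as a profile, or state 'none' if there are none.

Nash profiles: (A,Q), (A,R)

(A,P): not NE [P2→R gives 8>0]
(A,Q): NE
(A,R): NE
(B,P): not NE [P1→A gives 4>0]
(B,Q): not NE [P1→A gives 1>0; P2→P gives 6>2]
(B,R): not NE [P1→A gives 9>0; P2→P gives 6>2]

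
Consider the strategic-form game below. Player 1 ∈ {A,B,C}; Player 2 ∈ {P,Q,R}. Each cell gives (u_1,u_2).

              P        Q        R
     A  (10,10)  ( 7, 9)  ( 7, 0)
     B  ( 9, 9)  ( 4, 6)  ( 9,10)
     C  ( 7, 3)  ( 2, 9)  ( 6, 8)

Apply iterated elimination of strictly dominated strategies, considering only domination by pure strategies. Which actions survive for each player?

P1 drop C (A beats it: P:10>7 Q:7>2 R:7>6)
P2 drop Q (P beats it: A:10>9 B:9>6)
P1→{A,B} P2→{P,R}

IESDS → P1:{A,B} P2:{P,R}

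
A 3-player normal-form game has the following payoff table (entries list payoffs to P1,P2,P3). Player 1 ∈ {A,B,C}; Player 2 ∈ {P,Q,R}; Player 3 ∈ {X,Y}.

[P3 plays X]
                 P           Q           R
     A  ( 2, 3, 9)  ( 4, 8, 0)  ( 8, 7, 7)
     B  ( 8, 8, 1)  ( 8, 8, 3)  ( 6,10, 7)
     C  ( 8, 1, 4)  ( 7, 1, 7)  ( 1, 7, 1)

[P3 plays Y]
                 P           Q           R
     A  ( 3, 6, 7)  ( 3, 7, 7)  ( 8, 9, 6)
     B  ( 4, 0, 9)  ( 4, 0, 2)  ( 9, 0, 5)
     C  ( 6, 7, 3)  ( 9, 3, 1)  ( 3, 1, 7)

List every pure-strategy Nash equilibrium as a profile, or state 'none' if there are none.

(A,P,X): not NE [P1→C gives 8>2; P2→Q gives 8>3]
(A,P,Y): not NE [P1→C gives 6>3; P2→R gives 9>6; P3→X gives 9>7]
(A,Q,X): not NE [P1→B gives 8>4; P3→Y gives 7>0]
(A,Q,Y): not NE [P1→C gives 9>3; P2→R gives 9>7]
(A,R,X): not NE [P2→Q gives 8>7]
(A,R,Y): not NE [P1→B gives 9>8; P3→X gives 7>6]
(B,P,X): not NE [P2→R gives 10>8; P3→Y gives 9>1]
(B,P,Y): not NE [P1→C gives 6>4]
(B,Q,X): not NE [P2→R gives 10>8]
(B,Q,Y): not NE [P1→C gives 9>4; P3→X gives 3>2]
(B,R,X): not NE [P1→A gives 8>6]
(B,R,Y): not NE [P3→X gives 7>5]
(C,P,X): not NE [P2→R gives 7>1]
(C,P,Y): not NE [P3→X gives 4>3]
(C,Q,X): not NE [P1→B gives 8>7; P2→R gives 7>1]
(C,Q,Y): not NE [P2→P gives 7>3; P3→X gives 7>1]
(C,R,X): not NE [P1→A gives 8>1; P3→Y gives 7>1]
(C,R,Y): not NE [P1→B gives 9>3; P2→P gives 7>1]

PSNE: ∅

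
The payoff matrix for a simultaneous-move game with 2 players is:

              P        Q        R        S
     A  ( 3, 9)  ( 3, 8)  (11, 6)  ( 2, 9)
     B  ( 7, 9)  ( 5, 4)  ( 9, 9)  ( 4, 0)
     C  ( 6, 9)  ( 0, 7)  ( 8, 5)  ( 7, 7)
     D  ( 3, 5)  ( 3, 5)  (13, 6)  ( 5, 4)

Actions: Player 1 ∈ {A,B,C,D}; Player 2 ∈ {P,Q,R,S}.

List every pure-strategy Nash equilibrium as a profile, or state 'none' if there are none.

(A,P): not NE [P1→B gives 7>3]
(A,Q): not NE [P1→B gives 5>3; P2→S gives 9>8]
(A,R): not NE [P1→D gives 13>11; P2→S gives 9>6]
(A,S): not NE [P1→C gives 7>2]
(B,P): NE
(B,Q): not NE [P2→R gives 9>4]
(B,R): not NE [P1→D gives 13>9]
(B,S): not NE [P1→C gives 7>4; P2→R gives 9>0]
(C,P): not NE [P1→B gives 7>6]
(C,Q): not NE [P1→B gives 5>0; P2→P gives 9>7]
(C,R): not NE [P1→D gives 13>8; P2→P gives 9>5]
(C,S): not NE [P2→P gives 9>7]
(D,P): not NE [P1→B gives 7>3; P2→R gives 6>5]
(D,Q): not NE [P1→B gives 5>3; P2→R gives 6>5]
(D,R): NE
(D,S): not NE [P1→C gives 7>5; P2→R gives 6>4]

NE set: (B,P), (D,R)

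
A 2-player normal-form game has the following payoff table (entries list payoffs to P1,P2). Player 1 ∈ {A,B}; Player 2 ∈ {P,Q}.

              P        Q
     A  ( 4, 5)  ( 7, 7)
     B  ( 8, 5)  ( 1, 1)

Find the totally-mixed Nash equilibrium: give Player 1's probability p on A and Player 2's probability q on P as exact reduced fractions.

(p,q) = (2/3, 3/5)

P1 indiff ⇒ q·4+(1-q)·7 = q·8+(1-q)·1 ⇒ q(-4) = (1-q)(-6) ⇒ q = 3/5
P2 indiff ⇒ p·5+(1-p)·5 = p·7+(1-p)·1 ⇒ p(-2) = (1-p)(-4) ⇒ p = 2/3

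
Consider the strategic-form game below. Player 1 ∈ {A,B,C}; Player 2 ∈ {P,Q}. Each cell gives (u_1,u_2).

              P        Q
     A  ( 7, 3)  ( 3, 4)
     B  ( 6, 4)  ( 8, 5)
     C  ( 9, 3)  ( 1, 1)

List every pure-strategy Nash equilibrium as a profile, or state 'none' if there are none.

(A,P): not NE [P1→C gives 9>7; P2→Q gives 4>3]
(A,Q): not NE [P1→B gives 8>3]
(B,P): not NE [P1→C gives 9>6; P2→Q gives 5>4]
(B,Q): NE
(C,P): NE
(C,Q): not NE [P1→B gives 8>1; P2→P gives 3>1]

NE set: (B,Q), (C,P)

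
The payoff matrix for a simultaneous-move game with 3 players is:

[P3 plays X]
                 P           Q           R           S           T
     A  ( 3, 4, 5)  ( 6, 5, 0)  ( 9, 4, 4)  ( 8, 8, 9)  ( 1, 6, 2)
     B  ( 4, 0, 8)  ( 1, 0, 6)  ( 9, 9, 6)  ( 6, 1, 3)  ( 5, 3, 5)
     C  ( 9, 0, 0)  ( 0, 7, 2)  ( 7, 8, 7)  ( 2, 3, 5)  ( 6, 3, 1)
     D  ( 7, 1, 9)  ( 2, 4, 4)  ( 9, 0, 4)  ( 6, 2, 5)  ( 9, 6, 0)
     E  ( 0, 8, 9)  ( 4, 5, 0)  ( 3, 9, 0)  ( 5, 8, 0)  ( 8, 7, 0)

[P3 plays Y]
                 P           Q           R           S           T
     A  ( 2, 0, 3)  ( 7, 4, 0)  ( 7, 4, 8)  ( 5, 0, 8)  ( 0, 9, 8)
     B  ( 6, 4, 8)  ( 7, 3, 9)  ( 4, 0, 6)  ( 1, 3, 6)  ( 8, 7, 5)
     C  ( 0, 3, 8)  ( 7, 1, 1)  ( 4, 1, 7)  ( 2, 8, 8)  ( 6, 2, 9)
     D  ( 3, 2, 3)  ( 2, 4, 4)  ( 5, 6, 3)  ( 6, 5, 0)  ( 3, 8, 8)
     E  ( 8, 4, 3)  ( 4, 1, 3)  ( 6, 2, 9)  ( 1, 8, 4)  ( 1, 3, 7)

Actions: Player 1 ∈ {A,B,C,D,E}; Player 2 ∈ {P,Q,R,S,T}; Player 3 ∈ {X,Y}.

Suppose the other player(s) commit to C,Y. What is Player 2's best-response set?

u_2(P vs C,Y) = 3
u_2(Q vs C,Y) = 1
u_2(R vs C,Y) = 1
u_2(S vs C,Y) = 8
u_2(T vs C,Y) = 2
max payoff 8 at {S}

argmax u_2 = {S}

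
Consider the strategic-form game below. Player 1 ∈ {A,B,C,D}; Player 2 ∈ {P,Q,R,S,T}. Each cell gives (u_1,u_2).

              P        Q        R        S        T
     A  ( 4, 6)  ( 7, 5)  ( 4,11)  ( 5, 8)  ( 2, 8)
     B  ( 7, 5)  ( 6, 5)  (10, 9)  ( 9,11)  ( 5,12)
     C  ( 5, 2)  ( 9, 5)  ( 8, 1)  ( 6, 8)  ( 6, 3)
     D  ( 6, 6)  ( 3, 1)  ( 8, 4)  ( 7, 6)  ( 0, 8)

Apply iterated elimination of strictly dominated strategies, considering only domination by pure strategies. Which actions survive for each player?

P1 drop A (C beats it: P:5>4 Q:9>7 R:8>4 S:6>5 T:6>2)
P1 drop D (B beats it: P:7>6 Q:6>3 R:10>8 S:9>7 T:5>0)
P2 drop P (S beats it: B:11>5 C:8>2)
P2 drop Q (S beats it: B:11>5 C:8>5)
P2 drop R (S beats it: B:11>9 C:8>1)
P1→{B,C} P2→{S,T}

Remaining: P1:{B,C} P2:{S,T}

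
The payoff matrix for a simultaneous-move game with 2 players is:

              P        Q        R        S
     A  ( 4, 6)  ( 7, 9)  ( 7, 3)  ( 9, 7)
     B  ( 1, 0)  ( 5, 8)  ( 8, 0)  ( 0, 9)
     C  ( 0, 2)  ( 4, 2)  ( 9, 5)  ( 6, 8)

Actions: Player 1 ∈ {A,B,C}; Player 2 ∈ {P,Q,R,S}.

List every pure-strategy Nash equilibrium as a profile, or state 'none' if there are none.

NE set: (A,Q)

(A,P): not NE [P2→Q gives 9>6]
(A,Q): NE
(A,R): not NE [P1→C gives 9>7; P2→Q gives 9>3]
(A,S): not NE [P2→Q gives 9>7]
(B,P): not NE [P1→A gives 4>1; P2→S gives 9>0]
(B,Q): not NE [P1→A gives 7>5; P2→S gives 9>8]
(B,R): not NE [P1→C gives 9>8; P2→S gives 9>0]
(B,S): not NE [P1→A gives 9>0]
(C,P): not NE [P1→A gives 4>0; P2→S gives 8>2]
(C,Q): not NE [P1→A gives 7>4; P2→S gives 8>2]
(C,R): not NE [P2→S gives 8>5]
(C,S): not NE [P1→A gives 9>6]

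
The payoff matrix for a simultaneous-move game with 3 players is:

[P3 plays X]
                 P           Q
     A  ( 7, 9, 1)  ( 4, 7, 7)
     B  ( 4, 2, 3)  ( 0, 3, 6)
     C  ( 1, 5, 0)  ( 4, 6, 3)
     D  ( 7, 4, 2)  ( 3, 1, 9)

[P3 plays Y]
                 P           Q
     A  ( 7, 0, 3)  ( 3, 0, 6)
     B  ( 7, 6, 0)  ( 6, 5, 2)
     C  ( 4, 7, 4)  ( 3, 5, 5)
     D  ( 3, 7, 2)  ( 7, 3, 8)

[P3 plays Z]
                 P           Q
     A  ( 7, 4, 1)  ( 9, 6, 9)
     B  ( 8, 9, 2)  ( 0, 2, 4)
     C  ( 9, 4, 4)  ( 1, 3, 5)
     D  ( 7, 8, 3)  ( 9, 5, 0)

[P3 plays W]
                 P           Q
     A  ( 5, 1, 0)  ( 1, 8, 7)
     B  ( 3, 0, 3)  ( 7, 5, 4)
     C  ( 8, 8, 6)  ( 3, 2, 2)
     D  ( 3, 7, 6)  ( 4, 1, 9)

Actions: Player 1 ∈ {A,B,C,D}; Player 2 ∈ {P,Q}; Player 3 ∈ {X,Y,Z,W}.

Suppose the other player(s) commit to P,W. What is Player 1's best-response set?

u_1(A vs P,W) = 5
u_1(B vs P,W) = 3
u_1(C vs P,W) = 8
u_1(D vs P,W) = 3
max payoff 8 at {C}

argmax u_1 = {C}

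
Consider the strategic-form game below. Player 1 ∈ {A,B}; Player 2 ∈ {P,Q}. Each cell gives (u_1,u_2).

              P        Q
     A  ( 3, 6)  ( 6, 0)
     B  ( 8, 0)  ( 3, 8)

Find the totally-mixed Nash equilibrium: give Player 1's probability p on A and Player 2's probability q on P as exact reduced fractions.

P1 indiff ⇒ q·3+(1-q)·6 = q·8+(1-q)·3 ⇒ q(-5) = (1-q)(-3) ⇒ q = 3/8
P2 indiff ⇒ p·6+(1-p)·0 = p·0+(1-p)·8 ⇒ p(6) = (1-p)(8) ⇒ p = 4/7

(p,q) = (4/7, 3/8)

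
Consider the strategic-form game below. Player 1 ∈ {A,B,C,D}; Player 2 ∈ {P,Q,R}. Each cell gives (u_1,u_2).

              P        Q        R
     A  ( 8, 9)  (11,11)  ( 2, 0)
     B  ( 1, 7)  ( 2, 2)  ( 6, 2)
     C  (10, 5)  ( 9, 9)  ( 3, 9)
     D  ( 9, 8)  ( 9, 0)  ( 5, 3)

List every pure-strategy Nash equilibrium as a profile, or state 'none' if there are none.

(A,P): not NE [P1→C gives 10>8; P2→Q gives 11>9]
(A,Q): NE
(A,R): not NE [P1→B gives 6>2; P2→Q gives 11>0]
(B,P): not NE [P1→C gives 10>1]
(B,Q): not NE [P1→A gives 11>2; P2→P gives 7>2]
(B,R): not NE [P2→P gives 7>2]
(C,P): not NE [P2→R gives 9>5]
(C,Q): not NE [P1→A gives 11>9]
(C,R): not NE [P1→B gives 6>3]
(D,P): not NE [P1→C gives 10>9]
(D,Q): not NE [P1→A gives 11>9; P2→P gives 8>0]
(D,R): not NE [P1→B gives 6>5; P2→P gives 8>3]

NE set: (A,Q)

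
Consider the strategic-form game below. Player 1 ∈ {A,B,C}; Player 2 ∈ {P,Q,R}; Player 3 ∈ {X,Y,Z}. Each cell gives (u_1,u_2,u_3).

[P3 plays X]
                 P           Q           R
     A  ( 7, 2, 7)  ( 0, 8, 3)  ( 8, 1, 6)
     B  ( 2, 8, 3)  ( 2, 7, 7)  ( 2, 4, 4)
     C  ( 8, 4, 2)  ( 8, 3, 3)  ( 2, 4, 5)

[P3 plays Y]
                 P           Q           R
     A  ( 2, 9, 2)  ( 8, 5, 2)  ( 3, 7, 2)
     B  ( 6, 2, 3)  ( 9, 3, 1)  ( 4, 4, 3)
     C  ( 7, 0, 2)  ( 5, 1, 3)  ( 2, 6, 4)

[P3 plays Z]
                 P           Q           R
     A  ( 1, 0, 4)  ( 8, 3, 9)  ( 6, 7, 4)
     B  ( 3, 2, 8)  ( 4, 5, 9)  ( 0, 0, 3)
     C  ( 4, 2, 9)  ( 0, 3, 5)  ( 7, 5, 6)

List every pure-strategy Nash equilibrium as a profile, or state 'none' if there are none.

(A,P,X): not NE [P1→C gives 8>7; P2→Q gives 8>2]
(A,P,Y): not NE [P1→C gives 7>2; P3→X gives 7>2]
(A,P,Z): not NE [P1→C gives 4>1; P2→R gives 7>0; P3→X gives 7>4]
(A,Q,X): not NE [P1→C gives 8>0; P3→Z gives 9>3]
(A,Q,Y): not NE [P1→B gives 9>8; P2→P gives 9>5; P3→Z gives 9>2]
(A,Q,Z): not NE [P2→R gives 7>3]
(A,R,X): not NE [P2→Q gives 8>1]
(A,R,Y): not NE [P1→B gives 4>3; P2→P gives 9>7; P3→X gives 6>2]
(A,R,Z): not NE [P1→C gives 7>6; P3→X gives 6>4]
(B,P,X): not NE [P1→C gives 8>2; P3→Z gives 8>3]
(B,P,Y): not NE [P1→C gives 7>6; P2→R gives 4>2; P3→Z gives 8>3]
(B,P,Z): not NE [P1→C gives 4>3; P2→Q gives 5>2]
(B,Q,X): not NE [P1→C gives 8>2; P2→P gives 8>7; P3→Z gives 9>7]
(B,Q,Y): not NE [P2→R gives 4>3; P3→Z gives 9>1]
(B,Q,Z): not NE [P1→A gives 8>4]
(B,R,X): not NE [P1→A gives 8>2; P2→P gives 8>4]
(B,R,Y): not NE [P3→X gives 4>3]
(B,R,Z): not NE [P1→C gives 7>0; P2→Q gives 5>0; P3→X gives 4>3]
(C,P,X): not NE [P3→Z gives 9>2]
(C,P,Y): not NE [P2→R gives 6>0; P3→Z gives 9>2]
(C,P,Z): not NE [P2→R gives 5>2]
(C,Q,X): not NE [P2→R gives 4>3; P3→Z gives 5>3]
(C,Q,Y): not NE [P1→B gives 9>5; P2→R gives 6>1; P3→Z gives 5>3]
(C,Q,Z): not NE [P1→A gives 8>0; P2→R gives 5>3]
(C,R,X): not NE [P1→A gives 8>2; P3→Z gives 6>5]
(C,R,Y): not NE [P1→B gives 4>2; P3→Z gives 6>4]
(C,R,Z): NE

PSNE = {(C,R,Z)}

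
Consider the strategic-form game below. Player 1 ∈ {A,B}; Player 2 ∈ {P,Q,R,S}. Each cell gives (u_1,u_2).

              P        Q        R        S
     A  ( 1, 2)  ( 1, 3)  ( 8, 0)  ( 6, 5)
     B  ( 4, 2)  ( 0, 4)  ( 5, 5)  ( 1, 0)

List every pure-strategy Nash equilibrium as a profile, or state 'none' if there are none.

(A,P): not NE [P1→B gives 4>1; P2→S gives 5>2]
(A,Q): not NE [P2→S gives 5>3]
(A,R): not NE [P2→S gives 5>0]
(A,S): NE
(B,P): not NE [P2→R gives 5>2]
(B,Q): not NE [P1→A gives 1>0; P2→R gives 5>4]
(B,R): not NE [P1→A gives 8>5]
(B,S): not NE [P1→A gives 6>1; P2→R gives 5>0]

NE set: (A,S)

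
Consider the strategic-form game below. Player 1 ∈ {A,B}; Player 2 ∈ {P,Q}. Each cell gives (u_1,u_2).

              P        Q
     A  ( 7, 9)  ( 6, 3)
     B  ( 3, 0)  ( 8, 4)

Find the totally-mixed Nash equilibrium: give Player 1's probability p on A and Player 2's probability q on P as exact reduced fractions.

P1 indiff ⇒ q·7+(1-q)·6 = q·3+(1-q)·8 ⇒ q(4) = (1-q)(2) ⇒ q = 1/3
P2 indiff ⇒ p·9+(1-p)·0 = p·3+(1-p)·4 ⇒ p(6) = (1-p)(4) ⇒ p = 2/5

(p,q) = (2/5, 1/3)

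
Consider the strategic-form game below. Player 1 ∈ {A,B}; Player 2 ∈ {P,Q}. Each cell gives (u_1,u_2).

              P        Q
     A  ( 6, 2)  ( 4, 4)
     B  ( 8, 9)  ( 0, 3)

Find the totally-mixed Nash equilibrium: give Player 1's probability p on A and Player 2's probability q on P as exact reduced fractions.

P1 indiff ⇒ q·6+(1-q)·4 = q·8+(1-q)·0 ⇒ q(-2) = (1-q)(-4) ⇒ q = 2/3
P2 indiff ⇒ p·2+(1-p)·9 = p·4+(1-p)·3 ⇒ p(-2) = (1-p)(-6) ⇒ p = 3/4

(p,q) = (3/4, 2/3)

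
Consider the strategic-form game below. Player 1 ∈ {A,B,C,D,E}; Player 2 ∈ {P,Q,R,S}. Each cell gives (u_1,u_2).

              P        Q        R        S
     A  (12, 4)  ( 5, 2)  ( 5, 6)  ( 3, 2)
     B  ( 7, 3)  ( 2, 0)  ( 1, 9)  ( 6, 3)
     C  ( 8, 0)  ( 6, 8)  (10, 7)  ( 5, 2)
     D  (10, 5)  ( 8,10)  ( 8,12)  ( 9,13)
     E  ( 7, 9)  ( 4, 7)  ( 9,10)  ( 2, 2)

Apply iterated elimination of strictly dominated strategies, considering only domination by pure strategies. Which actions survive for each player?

Remaining: P1:{C,D} P2:{Q,R,S}

P1 drop B (D beats it: P:10>7 Q:8>2 R:8>1 S:9>6)
P1 drop E (C beats it: P:8>7 Q:6>4 R:10>9 S:5>2)
P2 drop P (R beats it: A:6>4 C:7>0 D:12>5)
P1 drop A (C beats it: Q:6>5 R:10>5 S:5>3)
P1→{C,D} P2→{Q,R,S}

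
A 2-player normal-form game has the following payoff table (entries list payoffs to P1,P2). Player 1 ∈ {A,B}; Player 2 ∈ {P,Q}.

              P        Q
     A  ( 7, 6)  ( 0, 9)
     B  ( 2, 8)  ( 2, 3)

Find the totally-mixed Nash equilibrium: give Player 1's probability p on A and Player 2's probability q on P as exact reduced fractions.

P1 indiff ⇒ q·7+(1-q)·0 = q·2+(1-q)·2 ⇒ q(5) = (1-q)(2) ⇒ q = 2/7
P2 indiff ⇒ p·6+(1-p)·8 = p·9+(1-p)·3 ⇒ p(-3) = (1-p)(-5) ⇒ p = 5/8

P1 mixes 5/8 on A; P2 mixes 2/7 on P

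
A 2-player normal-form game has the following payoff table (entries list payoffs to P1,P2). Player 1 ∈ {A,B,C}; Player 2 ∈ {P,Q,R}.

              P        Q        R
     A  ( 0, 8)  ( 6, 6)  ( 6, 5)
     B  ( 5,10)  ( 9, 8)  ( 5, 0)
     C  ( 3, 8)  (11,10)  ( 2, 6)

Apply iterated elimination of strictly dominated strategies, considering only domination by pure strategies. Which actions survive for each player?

Remaining: P1:{B,C} P2:{P,Q}

P2 drop R (P beats it: A:8>5 B:10>0 C:8>6)
P1 drop A (B beats it: P:5>0 Q:9>6)
P1→{B,C} P2→{P,Q}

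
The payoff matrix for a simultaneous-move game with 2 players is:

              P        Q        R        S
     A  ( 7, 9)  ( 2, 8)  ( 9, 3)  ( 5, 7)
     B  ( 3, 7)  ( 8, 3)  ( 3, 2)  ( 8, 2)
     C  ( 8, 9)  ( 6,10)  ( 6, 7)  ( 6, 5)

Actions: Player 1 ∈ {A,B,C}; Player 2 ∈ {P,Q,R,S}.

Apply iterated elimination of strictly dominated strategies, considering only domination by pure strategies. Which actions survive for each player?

P2 drop R (P beats it: A:9>3 B:7>2 C:9>7)
P1 drop A (C beats it: P:8>7 Q:6>2 S:6>5)
P2 drop S (P beats it: B:7>2 C:9>5)
P1→{B,C} P2→{P,Q}

Survivors P1:{B,C} P2:{P,Q}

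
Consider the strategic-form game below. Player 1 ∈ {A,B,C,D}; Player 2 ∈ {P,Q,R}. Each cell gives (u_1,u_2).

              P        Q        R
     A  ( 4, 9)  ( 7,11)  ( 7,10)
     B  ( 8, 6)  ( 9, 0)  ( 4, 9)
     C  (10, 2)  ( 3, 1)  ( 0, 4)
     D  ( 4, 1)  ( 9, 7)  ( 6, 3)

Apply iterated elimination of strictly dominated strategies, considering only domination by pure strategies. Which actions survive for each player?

P2 drop P (R beats it: A:10>9 B:9>6 C:4>2 D:3>1)
P1 drop C (A beats it: Q:7>3 R:7>0)
P1→{A,B,D} P2→{Q,R}

Survivors P1:{A,B,D} P2:{Q,R}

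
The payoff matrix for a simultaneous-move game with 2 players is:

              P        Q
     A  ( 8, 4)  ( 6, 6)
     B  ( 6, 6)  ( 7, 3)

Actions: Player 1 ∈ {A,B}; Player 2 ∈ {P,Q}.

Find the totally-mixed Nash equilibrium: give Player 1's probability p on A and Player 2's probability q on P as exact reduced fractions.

p=3/5, q=1/3

P1 indiff ⇒ q·8+(1-q)·6 = q·6+(1-q)·7 ⇒ q(2) = (1-q)(1) ⇒ q = 1/3
P2 indiff ⇒ p·4+(1-p)·6 = p·6+(1-p)·3 ⇒ p(-2) = (1-p)(-3) ⇒ p = 3/5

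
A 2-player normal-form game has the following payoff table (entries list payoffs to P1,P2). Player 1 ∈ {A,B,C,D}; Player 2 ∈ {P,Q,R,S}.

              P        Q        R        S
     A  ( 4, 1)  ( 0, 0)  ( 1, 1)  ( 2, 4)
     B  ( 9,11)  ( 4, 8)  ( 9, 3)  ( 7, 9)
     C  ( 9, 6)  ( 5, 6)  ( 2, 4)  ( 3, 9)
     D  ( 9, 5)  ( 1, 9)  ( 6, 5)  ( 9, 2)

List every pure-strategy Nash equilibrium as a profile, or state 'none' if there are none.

Nash profiles: (B,P)

(A,P): not NE [P1→D gives 9>4; P2→S gives 4>1]
(A,Q): not NE [P1→C gives 5>0; P2→S gives 4>0]
(A,R): not NE [P1→B gives 9>1; P2→S gives 4>1]
(A,S): not NE [P1→D gives 9>2]
(B,P): NE
(B,Q): not NE [P1→C gives 5>4; P2→P gives 11>8]
(B,R): not NE [P2→P gives 11>3]
(B,S): not NE [P1→D gives 9>7; P2→P gives 11>9]
(C,P): not NE [P2→S gives 9>6]
(C,Q): not NE [P2→S gives 9>6]
(C,R): not NE [P1→B gives 9>2; P2→S gives 9>4]
(C,S): not NE [P1→D gives 9>3]
(D,P): not NE [P2→Q gives 9>5]
(D,Q): not NE [P1→C gives 5>1]
(D,R): not NE [P1→B gives 9>6; P2→Q gives 9>5]
(D,S): not NE [P2→Q gives 9>2]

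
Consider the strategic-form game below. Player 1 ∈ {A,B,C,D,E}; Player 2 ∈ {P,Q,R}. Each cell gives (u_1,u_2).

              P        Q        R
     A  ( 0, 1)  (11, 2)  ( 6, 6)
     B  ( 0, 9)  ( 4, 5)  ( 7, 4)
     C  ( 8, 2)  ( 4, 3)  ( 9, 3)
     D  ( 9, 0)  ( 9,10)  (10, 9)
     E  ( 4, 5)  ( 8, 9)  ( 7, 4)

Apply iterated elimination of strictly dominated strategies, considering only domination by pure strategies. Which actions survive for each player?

Survivors P1:{A,D} P2:{Q,R}

P1 drop B (D beats it: P:9>0 Q:9>4 R:10>7)
P1 drop C (D beats it: P:9>8 Q:9>4 R:10>9)
P1 drop E (D beats it: P:9>4 Q:9>8 R:10>7)
P2 drop P (Q beats it: A:2>1 D:10>0)
P1→{A,D} P2→{Q,R}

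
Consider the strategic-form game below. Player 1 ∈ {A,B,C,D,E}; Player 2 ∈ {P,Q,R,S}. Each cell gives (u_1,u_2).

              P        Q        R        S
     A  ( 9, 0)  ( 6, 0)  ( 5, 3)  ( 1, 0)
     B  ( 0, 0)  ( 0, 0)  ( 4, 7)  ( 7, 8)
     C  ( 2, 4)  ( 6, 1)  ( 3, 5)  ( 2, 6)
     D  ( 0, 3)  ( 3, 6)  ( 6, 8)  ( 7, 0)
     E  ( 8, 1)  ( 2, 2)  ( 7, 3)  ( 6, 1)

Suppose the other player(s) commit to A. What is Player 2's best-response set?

argmax u_2 = {R}

u_2(P vs A) = 0
u_2(Q vs A) = 0
u_2(R vs A) = 3
u_2(S vs A) = 0
max payoff 3 at {R}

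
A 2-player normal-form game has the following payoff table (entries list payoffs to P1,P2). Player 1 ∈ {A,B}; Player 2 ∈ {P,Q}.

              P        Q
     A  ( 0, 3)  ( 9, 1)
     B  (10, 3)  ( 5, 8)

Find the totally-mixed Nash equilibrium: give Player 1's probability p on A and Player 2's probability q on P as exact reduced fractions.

P1 indiff ⇒ q·0+(1-q)·9 = q·10+(1-q)·5 ⇒ q(-10) = (1-q)(-4) ⇒ q = 2/7
P2 indiff ⇒ p·3+(1-p)·3 = p·1+(1-p)·8 ⇒ p(2) = (1-p)(5) ⇒ p = 5/7

p=5/7, q=2/7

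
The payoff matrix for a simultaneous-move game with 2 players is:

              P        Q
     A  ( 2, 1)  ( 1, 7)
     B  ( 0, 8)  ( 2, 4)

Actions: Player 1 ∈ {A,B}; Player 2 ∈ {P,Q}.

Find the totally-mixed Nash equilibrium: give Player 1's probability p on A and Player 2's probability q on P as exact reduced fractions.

P1 indiff ⇒ q·2+(1-q)·1 = q·0+(1-q)·2 ⇒ q(2) = (1-q)(1) ⇒ q = 1/3
P2 indiff ⇒ p·1+(1-p)·8 = p·7+(1-p)·4 ⇒ p(-6) = (1-p)(-4) ⇒ p = 2/5

P1 mixes 2/5 on A; P2 mixes 1/3 on P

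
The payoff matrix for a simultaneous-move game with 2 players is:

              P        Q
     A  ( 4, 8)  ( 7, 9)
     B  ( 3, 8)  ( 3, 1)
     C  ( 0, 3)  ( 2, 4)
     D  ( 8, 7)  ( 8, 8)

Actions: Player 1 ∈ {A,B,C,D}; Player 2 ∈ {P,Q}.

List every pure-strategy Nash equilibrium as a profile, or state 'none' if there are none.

NE set: (D,Q)

(A,P): not NE [P1→D gives 8>4; P2→Q gives 9>8]
(A,Q): not NE [P1→D gives 8>7]
(B,P): not NE [P1→D gives 8>3]
(B,Q): not NE [P1→D gives 8>3; P2→P gives 8>1]
(C,P): not NE [P1→D gives 8>0; P2→Q gives 4>3]
(C,Q): not NE [P1→D gives 8>2]
(D,P): not NE [P2→Q gives 8>7]
(D,Q): NE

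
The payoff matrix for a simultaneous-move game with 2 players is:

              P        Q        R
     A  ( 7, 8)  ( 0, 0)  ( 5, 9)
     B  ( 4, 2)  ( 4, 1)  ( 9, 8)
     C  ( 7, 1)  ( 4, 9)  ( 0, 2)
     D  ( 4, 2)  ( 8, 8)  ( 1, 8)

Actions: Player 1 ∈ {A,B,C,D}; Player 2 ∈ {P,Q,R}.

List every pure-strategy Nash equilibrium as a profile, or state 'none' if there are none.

PSNE = {(B,R), (D,Q)}

(A,P): not NE [P2→R gives 9>8]
(A,Q): not NE [P1→D gives 8>0; P2→R gives 9>0]
(A,R): not NE [P1→B gives 9>5]
(B,P): not NE [P1→C gives 7>4; P2→R gives 8>2]
(B,Q): not NE [P1→D gives 8>4; P2→R gives 8>1]
(B,R): NE
(C,P): not NE [P2→Q gives 9>1]
(C,Q): not NE [P1→D gives 8>4]
(C,R): not NE [P1→B gives 9>0; P2→Q gives 9>2]
(D,P): not NE [P1→C gives 7>4; P2→R gives 8>2]
(D,Q): NE
(D,R): not NE [P1→B gives 9>1]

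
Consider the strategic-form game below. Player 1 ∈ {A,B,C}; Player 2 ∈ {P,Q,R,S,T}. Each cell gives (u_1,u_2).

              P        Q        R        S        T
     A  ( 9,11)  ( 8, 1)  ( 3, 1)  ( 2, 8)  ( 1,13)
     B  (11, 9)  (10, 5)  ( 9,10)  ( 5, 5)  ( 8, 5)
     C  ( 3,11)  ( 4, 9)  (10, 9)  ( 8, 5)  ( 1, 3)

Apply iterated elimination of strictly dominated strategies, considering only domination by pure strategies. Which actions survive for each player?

IESDS → P1:{B,C} P2:{P,R}

P1 drop A (B beats it: P:11>9 Q:10>8 R:9>3 S:5>2 T:8>1)
P2 drop Q (P beats it: B:9>5 C:11>9)
P2 drop S (P beats it: B:9>5 C:11>5)
P2 drop T (P beats it: B:9>5 C:11>3)
P1→{B,C} P2→{P,R}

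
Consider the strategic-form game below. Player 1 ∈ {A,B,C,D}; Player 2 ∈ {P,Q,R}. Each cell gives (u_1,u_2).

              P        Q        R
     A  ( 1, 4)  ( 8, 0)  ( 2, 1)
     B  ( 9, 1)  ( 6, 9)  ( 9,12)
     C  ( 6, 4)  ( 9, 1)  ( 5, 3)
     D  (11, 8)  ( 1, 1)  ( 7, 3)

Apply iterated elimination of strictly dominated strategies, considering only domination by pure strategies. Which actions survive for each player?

P1 drop A (C beats it: P:6>1 Q:9>8 R:5>2)
P2 drop Q (R beats it: B:12>9 C:3>1 D:3>1)
P1 drop C (B beats it: P:9>6 R:9>5)
P1→{B,D} P2→{P,R}

Survivors P1:{B,D} P2:{P,R}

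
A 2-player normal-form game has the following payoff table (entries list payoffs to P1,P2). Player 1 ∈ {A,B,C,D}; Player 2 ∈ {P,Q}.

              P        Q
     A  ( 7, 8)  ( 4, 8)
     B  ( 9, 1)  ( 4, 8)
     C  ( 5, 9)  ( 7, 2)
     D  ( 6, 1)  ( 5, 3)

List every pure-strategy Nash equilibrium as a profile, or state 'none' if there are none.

(A,P): not NE [P1→B gives 9>7]
(A,Q): not NE [P1→C gives 7>4]
(B,P): not NE [P2→Q gives 8>1]
(B,Q): not NE [P1→C gives 7>4]
(C,P): not NE [P1→B gives 9>5]
(C,Q): not NE [P2→P gives 9>2]
(D,P): not NE [P1→B gives 9>6; P2→Q gives 3>1]
(D,Q): not NE [P1→C gives 7>5]

No pure NE.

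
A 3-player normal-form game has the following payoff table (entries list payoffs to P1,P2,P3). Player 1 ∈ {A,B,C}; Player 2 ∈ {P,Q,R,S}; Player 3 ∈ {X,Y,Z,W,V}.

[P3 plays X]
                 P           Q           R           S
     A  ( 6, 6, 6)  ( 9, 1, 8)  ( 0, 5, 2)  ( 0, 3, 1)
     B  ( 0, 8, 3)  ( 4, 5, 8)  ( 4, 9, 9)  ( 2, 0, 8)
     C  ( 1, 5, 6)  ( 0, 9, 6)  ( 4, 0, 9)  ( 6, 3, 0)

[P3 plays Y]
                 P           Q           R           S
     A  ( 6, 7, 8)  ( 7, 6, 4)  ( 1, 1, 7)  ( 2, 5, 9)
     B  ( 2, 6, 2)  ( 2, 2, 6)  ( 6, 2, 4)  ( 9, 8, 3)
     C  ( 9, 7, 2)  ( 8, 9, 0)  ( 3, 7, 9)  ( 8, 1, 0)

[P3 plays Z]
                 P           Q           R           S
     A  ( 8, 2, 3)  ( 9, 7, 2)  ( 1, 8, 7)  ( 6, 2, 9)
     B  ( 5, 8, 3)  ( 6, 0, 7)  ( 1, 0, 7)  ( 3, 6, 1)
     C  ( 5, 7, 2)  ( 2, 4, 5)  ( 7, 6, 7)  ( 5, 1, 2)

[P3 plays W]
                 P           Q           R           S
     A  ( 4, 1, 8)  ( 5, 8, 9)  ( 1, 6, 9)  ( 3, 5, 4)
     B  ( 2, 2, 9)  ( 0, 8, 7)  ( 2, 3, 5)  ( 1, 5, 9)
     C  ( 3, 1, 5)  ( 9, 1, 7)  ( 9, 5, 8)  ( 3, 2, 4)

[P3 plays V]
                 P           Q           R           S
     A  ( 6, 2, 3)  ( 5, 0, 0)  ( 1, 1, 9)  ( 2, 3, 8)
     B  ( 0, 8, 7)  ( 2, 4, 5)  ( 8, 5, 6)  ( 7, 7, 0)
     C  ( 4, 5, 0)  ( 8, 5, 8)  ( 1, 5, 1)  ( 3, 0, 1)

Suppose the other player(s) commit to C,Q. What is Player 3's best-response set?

P3 best: {V}

u_3(X vs C,Q) = 6
u_3(Y vs C,Q) = 0
u_3(Z vs C,Q) = 5
u_3(W vs C,Q) = 7
u_3(V vs C,Q) = 8
max payoff 8 at {V}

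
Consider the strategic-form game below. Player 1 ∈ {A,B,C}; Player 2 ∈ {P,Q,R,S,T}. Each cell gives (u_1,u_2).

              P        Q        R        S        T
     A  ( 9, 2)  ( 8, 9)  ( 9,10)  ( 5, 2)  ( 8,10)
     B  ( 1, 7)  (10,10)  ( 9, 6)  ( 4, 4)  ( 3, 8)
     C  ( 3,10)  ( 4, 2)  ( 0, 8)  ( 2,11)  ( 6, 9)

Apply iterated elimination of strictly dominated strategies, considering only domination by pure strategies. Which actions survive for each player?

IESDS → P1:{A,B} P2:{Q,R,T}

P1 drop C (A beats it: P:9>3 Q:8>4 R:9>0 S:5>2 T:8>6)
P2 drop P (Q beats it: A:9>2 B:10>7)
P2 drop S (Q beats it: A:9>2 B:10>4)
P1→{A,B} P2→{Q,R,T}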